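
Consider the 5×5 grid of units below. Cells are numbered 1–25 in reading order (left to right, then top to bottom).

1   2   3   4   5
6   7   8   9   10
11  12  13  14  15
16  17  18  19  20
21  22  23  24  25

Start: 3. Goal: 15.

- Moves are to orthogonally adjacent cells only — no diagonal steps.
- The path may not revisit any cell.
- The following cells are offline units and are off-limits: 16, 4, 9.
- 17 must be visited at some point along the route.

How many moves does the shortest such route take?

8

Any route passes through 17 somewhere between 3 and 15. Summing Manhattan distances along the two legs (3 → 17 → 15) gives a lower bound of 4 + 4 = 8 moves.
A route of 8 moves achieves this: 3 → 8 → 13 → 12 → 17 → 18 → 19 → 14 → 15.
Since 8 matches the lower bound, it is optimal.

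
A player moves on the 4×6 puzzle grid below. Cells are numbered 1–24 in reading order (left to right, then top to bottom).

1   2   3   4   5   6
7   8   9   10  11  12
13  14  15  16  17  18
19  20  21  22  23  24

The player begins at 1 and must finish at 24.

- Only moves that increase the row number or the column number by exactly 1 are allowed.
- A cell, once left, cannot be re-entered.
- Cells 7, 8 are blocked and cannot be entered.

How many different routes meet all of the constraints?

20

A right/down-only route from 1 to 24 makes exactly 3 down-moves and 5 right-moves in some order.
With no other constraints that would be C(8,3) = 56 routes.
Subtract routes through each blocked cell (inclusion–exclusion for overlaps): − through 7: 21 − through 8: 30 + through 7&8: 15 → 20.
That gives 20 routes.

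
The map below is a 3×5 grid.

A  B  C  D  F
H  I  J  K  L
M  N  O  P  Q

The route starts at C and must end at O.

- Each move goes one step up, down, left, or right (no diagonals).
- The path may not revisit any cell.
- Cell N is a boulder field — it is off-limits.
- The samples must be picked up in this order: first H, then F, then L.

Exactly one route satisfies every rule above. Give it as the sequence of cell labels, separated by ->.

C -> B -> A -> H -> I -> J -> K -> D -> F -> L -> Q -> P -> O

The waypoints must appear in the order H, F, L, with no cell reused.
Route from C: left 2 to A, down 1 to H, right 3 to K, up 1 to D, right 1 to F, down 2 to Q, left 2 to O — 12 moves in all.
Check: order respected (H at step 3, F at step 8, L at step 9).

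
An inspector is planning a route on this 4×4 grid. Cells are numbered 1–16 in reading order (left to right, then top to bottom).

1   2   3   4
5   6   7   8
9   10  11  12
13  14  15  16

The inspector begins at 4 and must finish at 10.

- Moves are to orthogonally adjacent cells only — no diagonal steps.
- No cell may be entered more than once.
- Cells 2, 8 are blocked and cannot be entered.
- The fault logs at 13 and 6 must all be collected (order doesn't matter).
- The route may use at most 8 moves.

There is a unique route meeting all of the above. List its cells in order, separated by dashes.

The budget equals the shortest possible length, so every move has to be on a shortest route through the required cells.
Route from 4: left 1 to 3, down 1 to 7, left 2 to 5, down 2 to 13, right 1 to 14, up 1 to 10 — 8 moves in all.
Check: all required cells visited; 8 ≤ 8 moves.

4 - 3 - 7 - 6 - 5 - 9 - 13 - 14 - 10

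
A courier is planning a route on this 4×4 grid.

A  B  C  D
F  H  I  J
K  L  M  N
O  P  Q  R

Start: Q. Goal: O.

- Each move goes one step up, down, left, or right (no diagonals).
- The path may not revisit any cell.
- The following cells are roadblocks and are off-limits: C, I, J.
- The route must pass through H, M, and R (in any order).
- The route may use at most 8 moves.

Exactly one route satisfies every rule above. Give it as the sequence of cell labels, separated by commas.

Q, R, N, M, L, H, F, K, O

Any route must reach H, M, and R and still end at O within 8 moves, so the order of the required stops is forced.
Route from Q: right 1 to R, up 1 to N, left 2 to L, up 1 to H, left 1 to F, down 2 to O — 8 moves in all.
Check: all required cells visited; 8 ≤ 8 moves.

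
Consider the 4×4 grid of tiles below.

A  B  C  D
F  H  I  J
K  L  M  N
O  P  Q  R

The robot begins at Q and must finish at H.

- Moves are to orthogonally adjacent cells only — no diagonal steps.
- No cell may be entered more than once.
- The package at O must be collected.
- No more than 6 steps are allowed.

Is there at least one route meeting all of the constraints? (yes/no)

One route that works: Q → P → O → K → F → H.

yes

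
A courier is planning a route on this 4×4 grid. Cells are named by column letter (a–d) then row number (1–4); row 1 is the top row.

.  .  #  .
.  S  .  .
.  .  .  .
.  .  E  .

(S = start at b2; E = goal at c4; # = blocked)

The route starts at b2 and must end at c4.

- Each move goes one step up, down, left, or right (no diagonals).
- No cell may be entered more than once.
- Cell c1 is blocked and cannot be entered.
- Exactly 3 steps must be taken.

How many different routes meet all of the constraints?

Need simple routes of exactly 3 moves from b2 to c4 (Manhattan distance 3, so 0 moves are spent on a detour and 0 undoing it).
Enumerating: b2 b3 b4 c4 | b2 b3 c3 c4 | b2 c2 c3 c4.
That gives 3 routes.

3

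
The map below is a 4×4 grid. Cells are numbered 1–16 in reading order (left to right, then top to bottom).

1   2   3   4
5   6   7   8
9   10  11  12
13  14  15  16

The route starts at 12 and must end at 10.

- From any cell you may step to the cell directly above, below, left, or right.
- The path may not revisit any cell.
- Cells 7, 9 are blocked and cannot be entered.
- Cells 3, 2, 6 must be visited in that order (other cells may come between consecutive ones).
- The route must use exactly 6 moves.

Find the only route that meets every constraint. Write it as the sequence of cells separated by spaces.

12 8 4 3 2 6 10

The waypoints must appear in the order 3, 2, 6, with no cell reused.
Route from 12: up 2 to 4, left 2 to 2, down 2 to 10 — 6 moves in all.
Check: order respected (3 at step 3, 2 at step 4, 6 at step 5); 6 moves as required.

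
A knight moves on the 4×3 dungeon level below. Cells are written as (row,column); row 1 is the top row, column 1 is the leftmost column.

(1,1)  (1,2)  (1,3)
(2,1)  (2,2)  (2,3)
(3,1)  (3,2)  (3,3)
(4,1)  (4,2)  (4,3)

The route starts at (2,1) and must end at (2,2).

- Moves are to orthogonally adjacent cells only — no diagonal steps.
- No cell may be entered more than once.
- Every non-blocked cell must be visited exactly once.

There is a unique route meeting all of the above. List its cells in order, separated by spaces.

Need to visit all 12 open cells exactly once, starting at (2,1) and ending at (2,2).
Cell (4,3) has only two open neighbours ((3,3) and (4,2)), so the path must pass straight through it: one of those is the cell it's entered from and the other is where it exits.
Route from (2,1): up 1 to (1,1), right 2 to (1,3), down 3 to (4,3), left 2 to (4,1), up 1 to (3,1), right 1 to (3,2), up 1 to (2,2) — 11 moves in all.
Check: all 12 open cells covered.

(2,1) (1,1) (1,2) (1,3) (2,3) (3,3) (4,3) (4,2) (4,1) (3,1) (3,2) (2,2)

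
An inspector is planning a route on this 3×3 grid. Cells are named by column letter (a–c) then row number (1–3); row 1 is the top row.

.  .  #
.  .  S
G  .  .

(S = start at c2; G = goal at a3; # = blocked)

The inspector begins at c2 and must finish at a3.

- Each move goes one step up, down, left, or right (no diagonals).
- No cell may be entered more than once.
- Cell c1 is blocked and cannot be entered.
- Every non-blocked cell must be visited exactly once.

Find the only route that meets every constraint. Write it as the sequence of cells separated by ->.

Need to visit all 8 open cells exactly once, starting at c2 and ending at a3.
Cell b1 has only two open neighbours (b2 and a1), so the path must pass straight through it: one of those is the cell it's entered from and the other is where it exits.
Route from c2: down 1 to c3, left 1 to b3, up 2 to b1, left 1 to a1, down 2 to a3 — 7 moves in all.
Check: all 8 open cells covered.

c2 -> c3 -> b3 -> b2 -> b1 -> a1 -> a2 -> a3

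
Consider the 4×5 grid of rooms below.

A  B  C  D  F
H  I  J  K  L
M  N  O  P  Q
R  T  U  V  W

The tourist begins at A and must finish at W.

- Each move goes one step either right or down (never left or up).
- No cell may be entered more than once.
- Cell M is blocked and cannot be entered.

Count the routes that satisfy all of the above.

30

A right/down-only route from A to W makes exactly 3 down-moves and 4 right-moves in some order.
With no other constraints that would be C(7,3) = 35 routes.
Subtract routes through each blocked cell (inclusion–exclusion for overlaps): − through M: 5 → 30.
That gives 30 routes.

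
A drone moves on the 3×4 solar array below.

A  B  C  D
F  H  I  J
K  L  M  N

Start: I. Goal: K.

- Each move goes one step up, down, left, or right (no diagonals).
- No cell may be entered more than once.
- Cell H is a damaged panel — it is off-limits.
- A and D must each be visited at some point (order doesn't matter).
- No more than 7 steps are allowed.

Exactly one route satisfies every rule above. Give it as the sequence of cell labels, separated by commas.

Any route must reach A and D and still end at K within 7 moves, so the order of the required stops is forced.
Route from I: right to J, up to D, 3× left (reaching A), 2× down (reaching K) — 7 moves in all.
Check: all required cells visited; 7 ≤ 7 moves.

I, J, D, C, B, A, F, K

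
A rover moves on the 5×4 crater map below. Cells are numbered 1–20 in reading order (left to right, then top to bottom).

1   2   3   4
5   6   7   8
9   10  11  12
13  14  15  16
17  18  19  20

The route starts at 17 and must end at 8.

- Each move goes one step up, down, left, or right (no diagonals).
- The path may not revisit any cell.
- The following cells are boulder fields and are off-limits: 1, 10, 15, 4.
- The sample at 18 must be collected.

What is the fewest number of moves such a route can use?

6

Any route passes through 18 somewhere between 17 and 8. Summing Manhattan distances along the two legs (17 → 18 → 8) gives a lower bound of 1 + 5 = 6 moves.
A route of 6 moves achieves this: 17 → 18 → 19 → 20 → 16 → 12 → 8.
Since 6 matches the lower bound, it is optimal.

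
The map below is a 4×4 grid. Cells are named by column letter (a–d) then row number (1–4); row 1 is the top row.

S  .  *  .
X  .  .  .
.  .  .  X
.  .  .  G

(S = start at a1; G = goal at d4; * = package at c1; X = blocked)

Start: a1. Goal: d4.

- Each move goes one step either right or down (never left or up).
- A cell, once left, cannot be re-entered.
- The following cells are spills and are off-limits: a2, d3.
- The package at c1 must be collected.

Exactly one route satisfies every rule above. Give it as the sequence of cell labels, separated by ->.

a1 -> b1 -> c1 -> c2 -> c3 -> c4 -> d4

Moves only go right or down, so the column and row indices never decrease.
Route from a1: right 2 to c1, down 3 to c4, right 1 to d4 — 6 moves in all.
Check: all required cells visited.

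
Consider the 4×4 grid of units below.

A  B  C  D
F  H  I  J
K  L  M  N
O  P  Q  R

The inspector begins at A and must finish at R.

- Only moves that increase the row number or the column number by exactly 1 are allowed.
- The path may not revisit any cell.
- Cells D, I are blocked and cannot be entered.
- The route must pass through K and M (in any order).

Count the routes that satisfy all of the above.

A right/down-only route from A to R makes exactly 3 down-moves and 3 right-moves in some order.
With no other constraints that would be C(6,3) = 20 routes.
A monotone route can only reach the required cells in the order K, M, so split there and multiply the segment counts (each segment already excludes blocked cells): A→K: 1; K→M: 1; M→R: 2; product = 2.
That gives 2 routes.

2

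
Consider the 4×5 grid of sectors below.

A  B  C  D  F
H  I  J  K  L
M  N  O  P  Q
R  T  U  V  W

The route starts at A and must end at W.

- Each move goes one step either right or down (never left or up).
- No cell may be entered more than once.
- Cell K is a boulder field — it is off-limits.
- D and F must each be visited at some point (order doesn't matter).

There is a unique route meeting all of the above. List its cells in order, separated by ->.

A -> B -> C -> D -> F -> L -> Q -> W

Moves only go right or down, so the column and row indices never decrease.
Route from A: right 4 to F, down 3 to W — 7 moves in all.
Check: all required cells visited.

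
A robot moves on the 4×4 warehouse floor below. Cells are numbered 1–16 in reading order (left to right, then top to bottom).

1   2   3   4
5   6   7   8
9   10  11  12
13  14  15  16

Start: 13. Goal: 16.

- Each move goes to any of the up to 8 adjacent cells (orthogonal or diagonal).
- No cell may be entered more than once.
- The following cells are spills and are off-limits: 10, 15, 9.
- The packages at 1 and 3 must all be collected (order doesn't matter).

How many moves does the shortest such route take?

Any route passes through 1 and 3 in some order between 13 and 16. Summing Chebyshev distances along each leg and taking the cheapest ordering (13 → 1 → 3 → 16) gives a lower bound of 3 + 2 + 3 = 8 moves.
That bound ignores the blocked cells. Measuring each leg by the fewest moves that actually steer around them (13→1: 4; 1→3: 2; 3→16: 3) raises the lower bound to 9.
A route of 9 moves exists: 13 → 14 → 11 → 6 → 1 → 2 → 3 → 7 → 12 → 16.
Since 9 matches that lower bound, it is optimal.

9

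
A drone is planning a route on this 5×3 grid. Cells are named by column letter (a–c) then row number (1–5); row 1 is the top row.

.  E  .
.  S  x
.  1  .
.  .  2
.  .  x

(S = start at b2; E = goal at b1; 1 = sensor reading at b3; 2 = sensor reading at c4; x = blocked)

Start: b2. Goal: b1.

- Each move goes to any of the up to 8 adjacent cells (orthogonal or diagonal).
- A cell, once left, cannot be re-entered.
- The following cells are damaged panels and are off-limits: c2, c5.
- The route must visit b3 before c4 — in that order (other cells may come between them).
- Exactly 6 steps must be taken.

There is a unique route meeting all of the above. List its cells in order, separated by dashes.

b2 - b3 - c4 - b4 - a3 - a2 - b1

The waypoints must appear in the order b3, c4, with no cell reused.
Route from b2: down 1 to b3, down-right 1 to c4, left 1 to b4, up-left 1 to a3, up 1 to a2, up-right 1 to b1 — 6 moves in all.
Check: order respected (1 at step 1, 2 at step 2); 6 moves as required.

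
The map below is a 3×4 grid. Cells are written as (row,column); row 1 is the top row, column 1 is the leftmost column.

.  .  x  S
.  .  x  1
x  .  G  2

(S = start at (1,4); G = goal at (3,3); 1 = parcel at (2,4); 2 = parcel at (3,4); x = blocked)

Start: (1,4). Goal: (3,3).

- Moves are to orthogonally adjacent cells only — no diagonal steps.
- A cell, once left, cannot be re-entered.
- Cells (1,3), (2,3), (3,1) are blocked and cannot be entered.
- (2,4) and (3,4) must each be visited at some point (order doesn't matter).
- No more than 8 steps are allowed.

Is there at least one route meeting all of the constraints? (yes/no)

One route that works: (1,4) → (2,4) → (3,4) → (3,3).

yes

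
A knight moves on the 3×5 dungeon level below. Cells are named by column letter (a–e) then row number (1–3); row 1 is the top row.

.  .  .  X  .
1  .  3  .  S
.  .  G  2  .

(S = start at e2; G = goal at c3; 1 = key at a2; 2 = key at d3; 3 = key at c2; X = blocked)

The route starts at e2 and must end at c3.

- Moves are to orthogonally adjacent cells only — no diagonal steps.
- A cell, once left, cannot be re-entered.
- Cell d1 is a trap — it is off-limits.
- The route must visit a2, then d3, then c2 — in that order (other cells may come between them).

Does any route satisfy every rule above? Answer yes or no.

Ignoring the required order, 5 revisit-free routes from e2 to c3 pass through all of a2, d3, and c2; the waypoint orders that occur are d3 → c2 → a2 (5) — never a2 → d3 → c2.

no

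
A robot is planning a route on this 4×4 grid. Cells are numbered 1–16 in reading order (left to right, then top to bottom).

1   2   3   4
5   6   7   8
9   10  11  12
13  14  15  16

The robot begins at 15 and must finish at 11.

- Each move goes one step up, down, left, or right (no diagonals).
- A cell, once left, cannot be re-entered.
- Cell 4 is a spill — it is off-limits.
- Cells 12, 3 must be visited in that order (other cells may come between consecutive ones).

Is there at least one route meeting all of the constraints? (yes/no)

One route that works: 15 → 16 → 12 → 8 → 7 → 3 → 2 → 6 → 10 → 11.

yes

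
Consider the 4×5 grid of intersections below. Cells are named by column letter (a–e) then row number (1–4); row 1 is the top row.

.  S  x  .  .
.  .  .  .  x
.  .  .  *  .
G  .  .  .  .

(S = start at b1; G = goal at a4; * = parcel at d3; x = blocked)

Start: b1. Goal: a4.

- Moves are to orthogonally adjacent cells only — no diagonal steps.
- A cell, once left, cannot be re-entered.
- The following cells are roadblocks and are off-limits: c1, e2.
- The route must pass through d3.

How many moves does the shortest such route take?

8

Any route passes through d3 somewhere between b1 and a4. Summing Manhattan distances along the two legs (b1 → d3 → a4) gives a lower bound of 4 + 4 = 8 moves.
A route of 8 moves achieves this: b1 → b2 → b3 → c3 → d3 → d4 → c4 → b4 → a4.
Since 8 matches the lower bound, it is optimal.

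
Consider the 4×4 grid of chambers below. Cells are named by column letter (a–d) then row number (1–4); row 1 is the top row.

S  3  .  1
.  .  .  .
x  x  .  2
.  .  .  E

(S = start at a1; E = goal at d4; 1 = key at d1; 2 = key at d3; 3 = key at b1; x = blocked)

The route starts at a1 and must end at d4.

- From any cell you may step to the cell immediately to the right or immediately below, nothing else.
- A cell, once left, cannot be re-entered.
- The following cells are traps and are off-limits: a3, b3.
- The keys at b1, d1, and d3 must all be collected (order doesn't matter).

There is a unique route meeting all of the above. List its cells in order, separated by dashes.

Moves only go right or down, so the column and row indices never decrease.
Route from a1: 3× right (reaching d1), 3× down (reaching d4) — 6 moves in all.
Check: all required cells visited.

a1 - b1 - c1 - d1 - d2 - d3 - d4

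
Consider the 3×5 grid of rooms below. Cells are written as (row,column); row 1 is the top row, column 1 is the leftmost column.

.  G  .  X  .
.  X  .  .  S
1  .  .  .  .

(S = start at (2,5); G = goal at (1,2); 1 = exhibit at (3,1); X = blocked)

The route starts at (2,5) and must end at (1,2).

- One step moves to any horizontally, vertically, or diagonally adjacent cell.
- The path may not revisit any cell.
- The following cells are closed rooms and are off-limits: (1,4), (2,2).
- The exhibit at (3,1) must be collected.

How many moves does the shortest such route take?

Any route passes through (3,1) somewhere between (2,5) and (1,2). Summing Chebyshev distances along the two legs ((2,5) → (3,1) → (1,2)) gives a lower bound of 4 + 2 = 6 moves.
A route of 6 moves achieves this: (2,5) → (2,4) → (2,3) → (3,2) → (3,1) → (2,1) → (1,2).
Since 6 matches the lower bound, it is optimal.

6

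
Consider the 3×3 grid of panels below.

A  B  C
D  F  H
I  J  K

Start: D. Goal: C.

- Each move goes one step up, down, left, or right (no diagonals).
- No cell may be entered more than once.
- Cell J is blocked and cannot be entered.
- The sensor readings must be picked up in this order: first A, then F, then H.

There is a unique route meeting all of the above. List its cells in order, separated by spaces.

The waypoints must appear in the order A, F, H, with no cell reused.
Route from D: up 1 to A, right 1 to B, down 1 to F, right 1 to H, up 1 to C — 5 moves in all.
Check: order respected (A at step 1, F at step 3, H at step 4).

D A B F H C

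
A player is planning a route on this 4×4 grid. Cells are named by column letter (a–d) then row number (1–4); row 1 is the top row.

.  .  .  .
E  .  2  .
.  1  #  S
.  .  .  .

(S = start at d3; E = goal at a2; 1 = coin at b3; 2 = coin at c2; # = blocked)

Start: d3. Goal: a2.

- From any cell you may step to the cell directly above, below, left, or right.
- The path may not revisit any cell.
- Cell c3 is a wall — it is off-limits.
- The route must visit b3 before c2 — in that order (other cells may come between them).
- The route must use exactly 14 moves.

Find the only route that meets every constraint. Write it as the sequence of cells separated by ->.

d3 -> d4 -> c4 -> b4 -> a4 -> a3 -> b3 -> b2 -> c2 -> d2 -> d1 -> c1 -> b1 -> a1 -> a2

The waypoints must appear in the order b3, c2, with no cell reused.
Route from d3: down 1 to d4, left 3 to a4, up 1 to a3, right 1 to b3, up 1 to b2, right 2 to d2, up 1 to d1, left 3 to a1, down 1 to a2 — 14 moves in all.
Check: order respected (1 at step 6, 2 at step 8); 14 moves as required.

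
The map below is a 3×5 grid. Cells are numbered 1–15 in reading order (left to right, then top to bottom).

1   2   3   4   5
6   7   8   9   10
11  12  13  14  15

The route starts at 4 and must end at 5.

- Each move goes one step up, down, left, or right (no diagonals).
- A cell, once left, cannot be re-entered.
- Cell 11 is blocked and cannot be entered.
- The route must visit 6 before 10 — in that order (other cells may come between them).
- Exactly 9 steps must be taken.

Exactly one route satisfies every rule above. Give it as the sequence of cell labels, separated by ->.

4 -> 3 -> 2 -> 1 -> 6 -> 7 -> 8 -> 9 -> 10 -> 5

The waypoints must appear in the order 6, 10, with no cell reused.
Route from 4: 3× left (reaching 1), down to 6, 4× right (reaching 10), up to 5 — 9 moves in all.
Check: order respected (6 at step 4, 10 at step 8); 9 moves as required.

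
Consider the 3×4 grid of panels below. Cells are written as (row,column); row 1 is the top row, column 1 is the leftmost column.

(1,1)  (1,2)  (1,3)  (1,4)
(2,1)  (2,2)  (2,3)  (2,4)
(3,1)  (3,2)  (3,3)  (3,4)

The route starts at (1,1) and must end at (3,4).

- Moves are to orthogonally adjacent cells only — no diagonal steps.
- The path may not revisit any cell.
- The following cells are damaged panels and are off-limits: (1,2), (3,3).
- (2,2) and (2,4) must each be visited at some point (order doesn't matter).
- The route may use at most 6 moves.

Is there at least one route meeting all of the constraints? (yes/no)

One route that works: (1,1) → (2,1) → (2,2) → (2,3) → (2,4) → (3,4).

yes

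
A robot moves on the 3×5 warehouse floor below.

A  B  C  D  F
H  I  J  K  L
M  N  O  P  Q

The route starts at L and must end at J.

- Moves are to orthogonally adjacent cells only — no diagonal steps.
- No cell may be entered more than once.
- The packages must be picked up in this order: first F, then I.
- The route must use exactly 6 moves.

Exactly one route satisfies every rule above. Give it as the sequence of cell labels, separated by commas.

L, F, D, C, B, I, J

The waypoints must appear in the order F, I, with no cell reused.
Route from L: up 1 to F, left 3 to B, down 1 to I, right 1 to J — 6 moves in all.
Check: order respected (F at step 1, I at step 5); 6 moves as required.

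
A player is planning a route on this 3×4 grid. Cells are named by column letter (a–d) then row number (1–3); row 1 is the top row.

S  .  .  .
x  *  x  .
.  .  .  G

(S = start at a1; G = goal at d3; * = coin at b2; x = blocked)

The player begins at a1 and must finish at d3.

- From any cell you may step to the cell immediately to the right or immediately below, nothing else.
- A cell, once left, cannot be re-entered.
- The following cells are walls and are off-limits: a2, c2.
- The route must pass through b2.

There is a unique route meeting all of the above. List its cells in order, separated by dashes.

a1 - b1 - b2 - b3 - c3 - d3

Moves only go right or down, so the column and row indices never decrease.
Route from a1: right to b1, 2× down (reaching b3), 2× right (reaching d3) — 5 moves in all.
Check: all required cells visited.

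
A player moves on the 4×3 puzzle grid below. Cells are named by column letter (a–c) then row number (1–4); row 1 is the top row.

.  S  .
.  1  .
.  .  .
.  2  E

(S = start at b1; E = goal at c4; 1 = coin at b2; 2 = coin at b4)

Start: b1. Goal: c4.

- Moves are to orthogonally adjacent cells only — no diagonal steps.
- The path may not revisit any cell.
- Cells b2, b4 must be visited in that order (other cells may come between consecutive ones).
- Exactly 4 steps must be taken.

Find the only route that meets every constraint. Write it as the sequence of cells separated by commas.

The waypoints must appear in the order b2, b4, with no cell reused.
Route from b1: down 3 to b4, right 1 to c4 — 4 moves in all.
Check: order respected (1 at step 1, 2 at step 3); 4 moves as required.

b1, b2, b3, b4, c4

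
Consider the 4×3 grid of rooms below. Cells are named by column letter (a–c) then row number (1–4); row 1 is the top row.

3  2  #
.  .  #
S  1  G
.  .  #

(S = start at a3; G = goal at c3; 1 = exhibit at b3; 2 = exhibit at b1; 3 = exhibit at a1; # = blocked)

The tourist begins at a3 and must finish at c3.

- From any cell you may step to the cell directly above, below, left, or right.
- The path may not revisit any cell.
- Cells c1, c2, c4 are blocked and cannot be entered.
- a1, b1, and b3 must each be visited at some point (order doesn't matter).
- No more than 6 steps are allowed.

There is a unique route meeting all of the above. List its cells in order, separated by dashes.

Any route must reach a1, b1, and b3 and still end at c3 within 6 moves, so the order of the required stops is forced.
Route from a3: 2× up (reaching a1), right to b1, 2× down (reaching b3), right to c3 — 6 moves in all.
Check: all required cells visited; 6 ≤ 6 moves.

a3 - a2 - a1 - b1 - b2 - b3 - c3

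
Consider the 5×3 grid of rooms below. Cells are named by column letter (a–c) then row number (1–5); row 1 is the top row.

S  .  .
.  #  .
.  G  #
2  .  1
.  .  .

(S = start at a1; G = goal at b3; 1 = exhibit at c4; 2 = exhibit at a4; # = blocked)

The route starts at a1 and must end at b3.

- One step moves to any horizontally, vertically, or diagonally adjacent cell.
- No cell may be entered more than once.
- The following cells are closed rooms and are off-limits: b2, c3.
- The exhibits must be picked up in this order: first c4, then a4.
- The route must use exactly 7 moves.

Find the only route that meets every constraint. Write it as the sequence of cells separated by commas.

a1, a2, a3, b4, c4, b5, a4, b3

The waypoints must appear in the order c4, a4, with no cell reused.
Route from a1: 2× down (reaching a3), down-right to b4, right to c4, down-left to b5, up-left to a4, up-right to b3 — 7 moves in all.
Check: order respected (1 at step 4, 2 at step 6); 7 moves as required.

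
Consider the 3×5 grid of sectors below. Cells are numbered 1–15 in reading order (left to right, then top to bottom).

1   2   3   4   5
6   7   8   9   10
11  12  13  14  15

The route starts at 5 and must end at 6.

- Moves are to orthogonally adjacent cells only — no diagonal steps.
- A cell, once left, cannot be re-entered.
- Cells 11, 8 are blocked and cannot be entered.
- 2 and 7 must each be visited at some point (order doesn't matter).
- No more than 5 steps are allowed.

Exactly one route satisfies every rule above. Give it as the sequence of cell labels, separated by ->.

The 5-move cap with required stops at 2, 7 leaves no slack for detours.
Route from 5: left 3 to 2, down 1 to 7, left 1 to 6 — 5 moves in all.
Check: all required cells visited; 5 ≤ 5 moves.

5 -> 4 -> 3 -> 2 -> 7 -> 6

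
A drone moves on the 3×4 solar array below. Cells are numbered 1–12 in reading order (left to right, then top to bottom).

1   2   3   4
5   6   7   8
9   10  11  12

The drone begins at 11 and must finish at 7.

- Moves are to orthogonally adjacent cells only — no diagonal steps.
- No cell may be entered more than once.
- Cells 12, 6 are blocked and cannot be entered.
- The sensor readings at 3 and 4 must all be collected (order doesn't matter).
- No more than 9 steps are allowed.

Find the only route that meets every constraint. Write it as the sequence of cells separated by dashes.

The budget equals the shortest possible length, so every move has to be on a shortest route through the required cells.
Route from 11: 2× left (reaching 9), 2× up (reaching 1), 3× right (reaching 4), down to 8, left to 7 — 9 moves in all.
Check: all required cells visited; 9 ≤ 9 moves.

11 - 10 - 9 - 5 - 1 - 2 - 3 - 4 - 8 - 7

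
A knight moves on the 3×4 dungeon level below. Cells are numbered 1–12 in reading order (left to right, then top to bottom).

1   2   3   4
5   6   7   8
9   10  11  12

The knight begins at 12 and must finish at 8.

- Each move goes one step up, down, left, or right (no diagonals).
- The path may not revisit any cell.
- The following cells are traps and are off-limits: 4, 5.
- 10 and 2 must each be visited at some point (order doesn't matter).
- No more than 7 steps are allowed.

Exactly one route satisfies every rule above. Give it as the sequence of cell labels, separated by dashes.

12 - 11 - 10 - 6 - 2 - 3 - 7 - 8

The budget equals the shortest possible length, so every move has to be on a shortest route through the required cells.
Route from 12: left 2 to 10, up 2 to 2, right 1 to 3, down 1 to 7, right 1 to 8 — 7 moves in all.
Check: all required cells visited; 7 ≤ 7 moves.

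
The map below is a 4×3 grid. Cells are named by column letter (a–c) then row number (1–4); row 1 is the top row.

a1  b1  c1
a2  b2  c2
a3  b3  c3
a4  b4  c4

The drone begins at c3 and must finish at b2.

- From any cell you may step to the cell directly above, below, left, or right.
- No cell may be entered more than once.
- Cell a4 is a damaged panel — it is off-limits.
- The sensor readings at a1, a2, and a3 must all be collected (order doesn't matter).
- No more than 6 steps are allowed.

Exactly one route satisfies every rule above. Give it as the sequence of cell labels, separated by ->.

c3 -> b3 -> a3 -> a2 -> a1 -> b1 -> b2

The budget equals the shortest possible length, so every move has to be on a shortest route through the required cells.
Route from c3: left 2 to a3, up 2 to a1, right 1 to b1, down 1 to b2 — 6 moves in all.
Check: all required cells visited; 6 ≤ 6 moves.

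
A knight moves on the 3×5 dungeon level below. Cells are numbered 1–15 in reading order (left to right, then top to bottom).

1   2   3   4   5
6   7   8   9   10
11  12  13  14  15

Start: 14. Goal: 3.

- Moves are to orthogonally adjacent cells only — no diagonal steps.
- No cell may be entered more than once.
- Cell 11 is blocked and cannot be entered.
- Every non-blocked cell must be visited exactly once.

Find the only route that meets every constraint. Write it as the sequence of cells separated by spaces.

14 15 10 5 4 9 8 13 12 7 6 1 2 3

Need to visit all 14 open cells exactly once, starting at 14 and ending at 3.
Cell 15 has only two open neighbours (10 and 14), so the path must pass straight through it: one of those is the cell it's entered from and the other is where it exits.
Route from 14: right to 15, 2× up (reaching 5), left to 4, down to 9, left to 8, down to 13, left to 12, up to 7, left to 6, up to 1, 2× right (reaching 3) — 13 moves in all.
Check: all 14 open cells covered.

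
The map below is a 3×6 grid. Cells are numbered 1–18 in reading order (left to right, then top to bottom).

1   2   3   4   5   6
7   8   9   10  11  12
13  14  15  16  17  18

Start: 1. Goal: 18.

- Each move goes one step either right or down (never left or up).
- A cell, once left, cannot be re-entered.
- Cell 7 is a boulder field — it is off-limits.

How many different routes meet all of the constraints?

15

A right/down-only route from 1 to 18 makes exactly 2 down-moves and 5 right-moves in some order.
With no other constraints that would be C(7,2) = 21 routes.
Subtract routes through each blocked cell (inclusion–exclusion for overlaps): − through 7: 6 → 15.
That gives 15 routes.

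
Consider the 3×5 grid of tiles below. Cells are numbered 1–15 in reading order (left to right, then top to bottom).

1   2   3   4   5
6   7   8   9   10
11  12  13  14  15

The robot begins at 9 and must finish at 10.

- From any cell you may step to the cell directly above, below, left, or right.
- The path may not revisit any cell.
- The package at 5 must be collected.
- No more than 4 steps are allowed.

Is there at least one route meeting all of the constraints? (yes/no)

yes

One route that works: 9 → 4 → 5 → 10.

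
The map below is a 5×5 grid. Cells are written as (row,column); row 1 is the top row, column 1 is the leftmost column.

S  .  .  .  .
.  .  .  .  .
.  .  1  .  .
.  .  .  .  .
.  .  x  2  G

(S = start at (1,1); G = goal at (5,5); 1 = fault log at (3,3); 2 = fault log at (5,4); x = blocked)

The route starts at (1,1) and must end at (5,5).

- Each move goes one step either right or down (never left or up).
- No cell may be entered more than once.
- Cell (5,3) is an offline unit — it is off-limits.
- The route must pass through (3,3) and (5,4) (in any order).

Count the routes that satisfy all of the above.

A right/down-only route from (1,1) to (5,5) makes exactly 4 down-moves and 4 right-moves in some order.
With no other constraints that would be C(8,4) = 70 routes.
A monotone route can only reach the required cells in the order (3,3), (5,4), so split there and multiply the segment counts (each segment already excludes blocked cells): (1,1)→(3,3): 6; (3,3)→(5,4): 2; (5,4)→(5,5): 1; product = 12.
That gives 12 routes.

12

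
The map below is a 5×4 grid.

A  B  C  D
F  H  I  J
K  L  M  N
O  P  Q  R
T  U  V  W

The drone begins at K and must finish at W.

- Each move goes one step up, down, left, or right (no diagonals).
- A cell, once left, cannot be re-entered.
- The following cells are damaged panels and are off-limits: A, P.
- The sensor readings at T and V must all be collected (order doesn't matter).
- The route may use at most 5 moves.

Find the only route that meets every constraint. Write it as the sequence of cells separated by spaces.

The budget equals the shortest possible length, so every move has to be on a shortest route through the required cells.
Route from K: 2× down (reaching T), 3× right (reaching W) — 5 moves in all.
Check: all required cells visited; 5 ≤ 5 moves.

K O T U V W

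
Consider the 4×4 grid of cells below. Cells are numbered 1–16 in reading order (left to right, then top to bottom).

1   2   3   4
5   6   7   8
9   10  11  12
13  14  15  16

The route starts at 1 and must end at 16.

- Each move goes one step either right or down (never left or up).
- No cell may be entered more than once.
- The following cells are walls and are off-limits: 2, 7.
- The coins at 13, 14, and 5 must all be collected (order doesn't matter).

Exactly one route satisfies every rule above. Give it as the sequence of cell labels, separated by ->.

1 -> 5 -> 9 -> 13 -> 14 -> 15 -> 16

Moves only go right or down, so the column and row indices never decrease.
Route from 1: down 3 to 13, right 3 to 16 — 6 moves in all.
Check: all required cells visited.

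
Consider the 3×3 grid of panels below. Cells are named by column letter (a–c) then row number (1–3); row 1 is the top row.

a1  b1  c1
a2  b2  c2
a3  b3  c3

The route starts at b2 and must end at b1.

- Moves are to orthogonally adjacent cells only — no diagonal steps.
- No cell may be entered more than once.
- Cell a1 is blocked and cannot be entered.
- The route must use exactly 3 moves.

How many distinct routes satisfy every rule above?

Need simple routes of exactly 3 moves from b2 to b1 (Manhattan distance 1, so 1 moves are spent on a detour and 1 undoing it).
Enumerating: b2 c2 c1 b1.
That gives 1 route.

1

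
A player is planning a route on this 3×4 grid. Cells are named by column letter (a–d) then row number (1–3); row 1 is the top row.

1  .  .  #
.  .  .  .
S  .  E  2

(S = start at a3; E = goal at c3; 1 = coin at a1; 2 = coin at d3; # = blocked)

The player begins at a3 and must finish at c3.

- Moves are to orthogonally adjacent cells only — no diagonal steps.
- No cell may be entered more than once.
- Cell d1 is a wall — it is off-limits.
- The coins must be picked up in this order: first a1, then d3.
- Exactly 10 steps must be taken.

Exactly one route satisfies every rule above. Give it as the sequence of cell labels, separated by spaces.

a3 b3 b2 a2 a1 b1 c1 c2 d2 d3 c3

The waypoints must appear in the order a1, d3, with no cell reused.
Route from a3: right to b3, up to b2, left to a2, up to a1, 2× right (reaching c1), down to c2, right to d2, down to d3, left to c3 — 10 moves in all.
Check: order respected (1 at step 4, 2 at step 9); 10 moves as required.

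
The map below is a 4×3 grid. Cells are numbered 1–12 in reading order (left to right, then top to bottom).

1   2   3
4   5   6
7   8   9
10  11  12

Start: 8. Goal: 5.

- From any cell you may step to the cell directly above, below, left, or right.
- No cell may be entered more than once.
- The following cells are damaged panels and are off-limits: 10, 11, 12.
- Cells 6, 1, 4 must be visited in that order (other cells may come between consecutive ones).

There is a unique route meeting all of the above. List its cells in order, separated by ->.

The waypoints must appear in the order 6, 1, 4, with no cell reused.
Route from 8: right 1 to 9, up 2 to 3, left 2 to 1, down 1 to 4, right 1 to 5 — 7 moves in all.
Check: order respected (6 at step 2, 1 at step 5, 4 at step 6).

8 -> 9 -> 6 -> 3 -> 2 -> 1 -> 4 -> 5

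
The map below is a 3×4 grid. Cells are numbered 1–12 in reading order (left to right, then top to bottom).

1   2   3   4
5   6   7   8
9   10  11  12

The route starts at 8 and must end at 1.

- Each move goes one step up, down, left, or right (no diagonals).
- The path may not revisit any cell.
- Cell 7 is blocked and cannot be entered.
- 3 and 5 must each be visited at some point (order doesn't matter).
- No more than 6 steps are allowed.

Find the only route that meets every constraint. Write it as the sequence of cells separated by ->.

Any route must reach 3 and 5 and still end at 1 within 6 moves, so the order of the required stops is forced.
Route from 8: up to 4, 2× left (reaching 2), down to 6, left to 5, up to 1 — 6 moves in all.
Check: all required cells visited; 6 ≤ 6 moves.

8 -> 4 -> 3 -> 2 -> 6 -> 5 -> 1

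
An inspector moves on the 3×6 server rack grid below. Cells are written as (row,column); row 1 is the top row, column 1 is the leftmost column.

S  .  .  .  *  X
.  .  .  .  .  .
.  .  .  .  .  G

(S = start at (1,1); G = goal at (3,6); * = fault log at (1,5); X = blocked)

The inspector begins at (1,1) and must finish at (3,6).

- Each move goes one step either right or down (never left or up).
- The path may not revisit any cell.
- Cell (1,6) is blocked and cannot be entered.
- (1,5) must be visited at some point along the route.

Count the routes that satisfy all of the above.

A right/down-only route from (1,1) to (3,6) makes exactly 2 down-moves and 5 right-moves in some order.
With no other constraints that would be C(7,2) = 21 routes.
Split at (1,5) and multiply the segment counts (each segment already excludes blocked cells): (1,1)→(1,5): 1; (1,5)→(3,6): 2; product = 2.
That gives 2 routes.

2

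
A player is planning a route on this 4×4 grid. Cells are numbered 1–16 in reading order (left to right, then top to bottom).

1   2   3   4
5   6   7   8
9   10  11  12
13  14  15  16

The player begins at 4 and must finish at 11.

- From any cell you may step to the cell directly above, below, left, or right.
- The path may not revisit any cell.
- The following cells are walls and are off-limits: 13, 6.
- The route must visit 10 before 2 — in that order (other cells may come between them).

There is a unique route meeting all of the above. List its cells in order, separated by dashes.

4 - 8 - 12 - 16 - 15 - 14 - 10 - 9 - 5 - 1 - 2 - 3 - 7 - 11

The waypoints must appear in the order 10, 2, with no cell reused.
Route from 4: down 3 to 16, left 2 to 14, up 1 to 10, left 1 to 9, up 2 to 1, right 2 to 3, down 2 to 11 — 13 moves in all.
Check: order respected (10 at step 6, 2 at step 10).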